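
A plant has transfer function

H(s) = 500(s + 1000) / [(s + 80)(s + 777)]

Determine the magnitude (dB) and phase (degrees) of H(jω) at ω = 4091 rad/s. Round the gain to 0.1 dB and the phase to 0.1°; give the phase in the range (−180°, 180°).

At s = jω = j4091:
zero (s+1000): 1000 + j4091 → |·| = √(1000²+4091²) = √17736281 ≈ 4211.4, ∠ = arctan(4091/1000) ≈ 76.26°
pole (s+80): 80 + j4091 → |·| = √(80²+4091²) = √16742681 ≈ 4091.8, ∠ = arctan(4091/80) ≈ 88.88°
pole (s+777): 777 + j4091 → |·| = √(777²+4091²) = √17340010 ≈ 4164.1, ∠ = arctan(4091/777) ≈ 79.25°
|H| = 500 · 4211.4 / 1.7039e+07 ≈ 0.12358
Gain = 20 log₁₀(0.12358) ≈ -18.16 dB
∠H = 76.26° − 168.13° = -91.87°

-18.2 dB, -91.9°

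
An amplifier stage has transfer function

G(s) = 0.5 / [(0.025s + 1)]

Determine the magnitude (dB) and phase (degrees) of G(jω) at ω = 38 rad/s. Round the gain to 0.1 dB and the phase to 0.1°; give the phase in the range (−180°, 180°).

-8.8 dB, -43.5°

At ω = 38 rad/s:
pole (1 + j38·0.025) = 1 + j0.95 → |·| ≈ 1.3793, ∠ ≈ 43.53°
|G| = 0.5 · 1 / (1.3793) ≈ 0.3625
Gain = 20 log₁₀(0.3625) ≈ -8.81 dB
∠G = (0°) − (43.53°) = -43.53°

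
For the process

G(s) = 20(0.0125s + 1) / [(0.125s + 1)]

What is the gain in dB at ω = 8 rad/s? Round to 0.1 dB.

23.1 dB

At ω = 8 rad/s:
zero (1 + j8·0.0125) = 1 + j0.1 → |·| ≈ 1.005, ∠ ≈ 5.71°
pole (1 + j8·0.125) = 1 + j1 → |·| ≈ 1.4142, ∠ ≈ 45.00°
|G| = 20 · 1.005 / (1.4142) ≈ 14.213
Gain = 20 log₁₀(14.213) ≈ 23.05 dB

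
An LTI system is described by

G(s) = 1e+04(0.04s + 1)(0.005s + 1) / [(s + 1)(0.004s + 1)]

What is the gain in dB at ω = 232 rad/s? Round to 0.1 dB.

At ω = 232 rad/s:
zero (1 + j232·0.04) = 1 + j9.28 → |·| ≈ 9.3337, ∠ ≈ 83.85°
zero (1 + j232·0.005) = 1 + j1.16 → |·| ≈ 1.5315, ∠ ≈ 49.24°
pole (1 + j232·1) = 1 + j232 → |·| ≈ 232, ∠ ≈ 89.75°
pole (1 + j232·0.004) = 1 + j0.928 → |·| ≈ 1.3643, ∠ ≈ 42.86°
|G| = 1e+04 · 9.3337 · 1.5315 / (232 · 1.3643) ≈ 451.62
Gain = 20 log₁₀(451.62) ≈ 53.10 dB

53.1 dB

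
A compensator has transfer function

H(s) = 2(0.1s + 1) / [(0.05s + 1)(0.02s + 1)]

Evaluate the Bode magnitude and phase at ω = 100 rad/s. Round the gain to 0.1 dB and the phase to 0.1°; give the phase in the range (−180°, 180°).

At ω = 100 rad/s:
zero (1 + j100·0.1) = 1 + j10 → |·| ≈ 10.05, ∠ ≈ 84.29°
pole (1 + j100·0.05) = 1 + j5 → |·| ≈ 5.099, ∠ ≈ 78.69°
pole (1 + j100·0.02) = 1 + j2 → |·| ≈ 2.2361, ∠ ≈ 63.43°
|H| = 2 · 10.05 / (5.099 · 2.2361) ≈ 1.7629
Gain = 20 log₁₀(1.7629) ≈ 4.92 dB
∠H = (84.29°) − (78.69° + 63.43°) = -57.83°

4.9 dB, -57.8°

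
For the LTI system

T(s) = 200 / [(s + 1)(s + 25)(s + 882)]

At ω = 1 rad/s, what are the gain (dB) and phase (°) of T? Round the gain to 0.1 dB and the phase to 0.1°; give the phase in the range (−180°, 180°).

At s = jω = j1:
pole (s+1): 1 + j1 → |·| = √(1²+1²) = √2 ≈ 1.4142, ∠ = arctan(1/1) ≈ 45.00°
pole (s+25): 25 + j1 → |·| = √(25²+1²) = √626 ≈ 25.02, ∠ = arctan(1/25) ≈ 2.29°
pole (s+882): 882 + j1 → |·| = √(882²+1²) = √777925 ≈ 882, ∠ = arctan(1/882) ≈ 0.06°
|T| = 200 / 31208 ≈ 0.0064086
Gain = 20 log₁₀(0.0064086) ≈ -43.86 dB
∠T = 0.00° − 47.35° = -47.35°

-43.9 dB, -47.4°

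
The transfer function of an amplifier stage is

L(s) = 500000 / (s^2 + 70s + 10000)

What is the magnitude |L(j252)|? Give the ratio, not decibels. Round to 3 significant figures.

8.88

At s = jω = j252:
quadratic: (j252)² + 70·j252 + 10000 = -53504 + j17640 → |·| ≈ 56337, ∠ ≈ 161.75°
|L| = 500000 / 56337 ≈ 8.8752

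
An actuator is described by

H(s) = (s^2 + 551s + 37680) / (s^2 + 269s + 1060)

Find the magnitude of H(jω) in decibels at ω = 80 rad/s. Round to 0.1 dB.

7.7 dB

Substitute s = j80:
Numerator: (j80)^2 + 551(j80) + 37680 = 31280 + j44080
Denominator: (j80)^2 + 269(j80) + 1060 = -5340 + j21520
|N| = √(31280² + 44080²) ≈ 54051, ∠N ≈ 54.64°
|D| = √(5340² + 21520²) ≈ 22173, ∠D ≈ 103.94°
|H| = 54051 / 22173 ≈ 2.4377
Gain = 20 log₁₀(2.4377) ≈ 7.74 dB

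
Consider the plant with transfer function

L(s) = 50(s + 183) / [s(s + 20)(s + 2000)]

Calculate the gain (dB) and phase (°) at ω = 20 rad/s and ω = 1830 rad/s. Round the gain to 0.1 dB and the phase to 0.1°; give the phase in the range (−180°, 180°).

At s = jω = j20:
zero (s+183): 183 + j20 → |·| = √(183²+20²) = √33889 ≈ 184.09, ∠ = arctan(20/183) ≈ 6.24°
pole (s+20): 20 + j20 → |·| = √(20²+20²) = √800 ≈ 28.284, ∠ = arctan(20/20) ≈ 45.00°
pole (s+2000): 2000 + j20 → |·| = √(2000²+20²) = √4000400 ≈ 2000.1, ∠ = arctan(20/2000) ≈ 0.57°
pole at origin: |s| = 20, ∠ = 90.00° (in denominator)
|L| = 50 · 184.09 / 1.1314e+06 ≈ 0.0081355
Gain = 20 log₁₀(0.0081355) ≈ -41.79 dB
∠L = 6.24° − 135.57° = -129.33°

At s = jω = j1830:
zero (s+183): 183 + j1830 → |·| = √(183²+1830²) = √3382389 ≈ 1839.1, ∠ = arctan(1830/183) ≈ 84.29°
pole (s+20): 20 + j1830 → |·| = √(20²+1830²) = √3349300 ≈ 1830.1, ∠ = arctan(1830/20) ≈ 89.37°
pole (s+2000): 2000 + j1830 → |·| = √(2000²+1830²) = √7348900 ≈ 2710.9, ∠ = arctan(1830/2000) ≈ 42.46°
pole at origin: |s| = 1830, ∠ = 90.00° (in denominator)
|L| = 50 · 1839.1 / 9.079e+09 ≈ 1.0128e-05
Gain = 20 log₁₀(1.0128e-05) ≈ -99.89 dB
∠L = 84.29° − 221.83° = -137.54°

ω = 20: -41.8 dB, -129.3°; ω = 1830: -99.9 dB, -137.5°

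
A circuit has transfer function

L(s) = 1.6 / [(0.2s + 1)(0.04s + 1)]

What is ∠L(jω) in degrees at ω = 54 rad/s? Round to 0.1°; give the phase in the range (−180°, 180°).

At ω = 54 rad/s:
pole (1 + j54·0.2) = 1 + j10.8 → |·| ≈ 10.846, ∠ ≈ 84.71°
pole (1 + j54·0.04) = 1 + j2.16 → |·| ≈ 2.3803, ∠ ≈ 65.16°
∠L = (0°) − (84.71° + 65.16°) = -149.87°

-149.9°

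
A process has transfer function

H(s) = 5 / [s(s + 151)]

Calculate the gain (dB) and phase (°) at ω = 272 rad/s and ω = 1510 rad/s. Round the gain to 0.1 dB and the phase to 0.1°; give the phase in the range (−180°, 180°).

At s = jω = j272:
pole (s+151): 151 + j272 → |·| = √(151²+272²) = √96785 ≈ 311.1, ∠ = arctan(272/151) ≈ 60.96°
pole at origin: |s| = 272, ∠ = 90.00° (in denominator)
|H| = 5 / 84619 ≈ 5.9088e-05
Gain = 20 log₁₀(5.9088e-05) ≈ -84.57 dB
∠H = 0.00° − 150.96° = -150.96°

At s = jω = j1510:
pole (s+151): 151 + j1510 → |·| = √(151²+1510²) = √2302901 ≈ 1517.5, ∠ = arctan(1510/151) ≈ 84.29°
pole at origin: |s| = 1510, ∠ = 90.00° (in denominator)
|H| = 5 / 2.2914e+06 ≈ 2.1821e-06
Gain = 20 log₁₀(2.1821e-06) ≈ -113.22 dB
∠H = 0.00° − 174.29° = -174.29°

ω = 272: -84.6 dB, -151.0°; ω = 1510: -113.2 dB, -174.3°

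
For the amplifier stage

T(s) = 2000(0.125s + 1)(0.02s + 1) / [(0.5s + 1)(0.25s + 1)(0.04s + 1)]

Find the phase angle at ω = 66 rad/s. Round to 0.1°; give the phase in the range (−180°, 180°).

At ω = 66 rad/s:
zero (1 + j66·0.125) = 1 + j8.25 → |·| ≈ 8.3104, ∠ ≈ 83.09°
zero (1 + j66·0.02) = 1 + j1.32 → |·| ≈ 1.656, ∠ ≈ 52.85°
pole (1 + j66·0.5) = 1 + j33 → |·| ≈ 33.015, ∠ ≈ 88.26°
pole (1 + j66·0.25) = 1 + j16.5 → |·| ≈ 16.53, ∠ ≈ 86.53°
pole (1 + j66·0.04) = 1 + j2.64 → |·| ≈ 2.823, ∠ ≈ 69.25°
∠T = (83.09° + 52.85°) − (88.26° + 86.53° + 69.25°) = -108.10°

-108.1°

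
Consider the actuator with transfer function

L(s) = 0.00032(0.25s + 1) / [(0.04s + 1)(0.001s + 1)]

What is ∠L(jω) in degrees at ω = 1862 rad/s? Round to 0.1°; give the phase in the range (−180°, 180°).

-61.1°

At ω = 1862 rad/s:
zero (1 + j1862·0.25) = 1 + j465.5 → |·| ≈ 465.5, ∠ ≈ 89.88°
pole (1 + j1862·0.04) = 1 + j74.48 → |·| ≈ 74.487, ∠ ≈ 89.23°
pole (1 + j1862·0.001) = 1 + j1.862 → |·| ≈ 2.1135, ∠ ≈ 61.76°
∠L = (89.88°) − (89.23° + 61.76°) = -61.11°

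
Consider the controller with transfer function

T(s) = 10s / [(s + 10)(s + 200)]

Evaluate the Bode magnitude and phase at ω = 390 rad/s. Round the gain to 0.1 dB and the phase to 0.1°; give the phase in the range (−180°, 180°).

-32.8 dB, -61.4°

At s = jω = j390:
zero at origin: s = j390 → |·| = 390, ∠ = 90.00°
pole (s+10): 10 + j390 → |·| = √(10²+390²) = √152200 ≈ 390.13, ∠ = arctan(390/10) ≈ 88.53°
pole (s+200): 200 + j390 → |·| = √(200²+390²) = √192100 ≈ 438.29, ∠ = arctan(390/200) ≈ 62.85°
|T| = 10 · 390 / 1.7099e+05 ≈ 0.022808
Gain = 20 log₁₀(0.022808) ≈ -32.84 dB
∠T = 90.00° − 151.38° = -61.38°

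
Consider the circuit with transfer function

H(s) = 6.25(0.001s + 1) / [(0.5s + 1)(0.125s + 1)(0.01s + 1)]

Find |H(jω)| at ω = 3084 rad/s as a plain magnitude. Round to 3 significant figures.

1.10e-06

At ω = 3084 rad/s:
zero (1 + j3084·0.001) = 1 + j3.084 → |·| ≈ 3.2421, ∠ ≈ 72.03°
pole (1 + j3084·0.5) = 1 + j1542 → |·| ≈ 1542, ∠ ≈ 89.96°
pole (1 + j3084·0.125) = 1 + j385.5 → |·| ≈ 385.5, ∠ ≈ 89.85°
pole (1 + j3084·0.01) = 1 + j30.84 → |·| ≈ 30.856, ∠ ≈ 88.14°
|H| = 6.25 · 3.2421 / (1542 · 385.5 · 30.856) ≈ 1.1047e-06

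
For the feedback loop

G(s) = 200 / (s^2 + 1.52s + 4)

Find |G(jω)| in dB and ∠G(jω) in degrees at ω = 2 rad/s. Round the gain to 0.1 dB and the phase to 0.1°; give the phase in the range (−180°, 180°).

36.4 dB, -90.0°

At s = jω = j2:
quadratic: (j2)² + 1.52·j2 + 4 = 0 + j3.04 → |·| ≈ 3.04, ∠ ≈ 90.00°
|G| = 200 / 3.04 ≈ 65.789
Gain = 20 log₁₀(65.789) ≈ 36.36 dB
∠G = 0.00° − 90.00° = -90.00°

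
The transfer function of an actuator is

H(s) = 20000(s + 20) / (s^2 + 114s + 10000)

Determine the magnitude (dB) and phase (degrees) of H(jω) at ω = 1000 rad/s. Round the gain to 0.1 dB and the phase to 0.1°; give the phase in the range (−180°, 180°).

At s = jω = j1000:
zero (s+20): 20 + j1000 → |·| = √(20²+1000²) = √1000400 ≈ 1000.2, ∠ = arctan(1000/20) ≈ 88.85°
quadratic: (j1000)² + 114·j1000 + 10000 = -990000 + j114000 → |·| ≈ 9.9654e+05, ∠ ≈ 173.43°
|H| = 20000 · 1000.2 / 9.9654e+05 ≈ 20.073
Gain = 20 log₁₀(20.073) ≈ 26.05 dB
∠H = 88.85° − 173.43° = -84.58°

26.1 dB, -84.6°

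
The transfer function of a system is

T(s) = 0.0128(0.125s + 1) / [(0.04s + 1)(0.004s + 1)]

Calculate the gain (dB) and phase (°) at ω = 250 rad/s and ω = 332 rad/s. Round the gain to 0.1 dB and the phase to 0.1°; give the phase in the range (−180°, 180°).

At ω = 250 rad/s:
zero (1 + j250·0.125) = 1 + j31.25 → |·| ≈ 31.266, ∠ ≈ 88.17°
pole (1 + j250·0.04) = 1 + j10 → |·| ≈ 10.05, ∠ ≈ 84.29°
pole (1 + j250·0.004) = 1 + j1 → |·| ≈ 1.4142, ∠ ≈ 45.00°
|T| = 0.0128 · 31.266 / (10.05 · 1.4142) ≈ 0.028158
Gain = 20 log₁₀(0.028158) ≈ -31.01 dB
∠T = (88.17°) − (84.29° + 45.00°) = -41.12°

At ω = 332 rad/s:
zero (1 + j332·0.125) = 1 + j41.5 → |·| ≈ 41.512, ∠ ≈ 88.62°
pole (1 + j332·0.04) = 1 + j13.28 → |·| ≈ 13.318, ∠ ≈ 85.69°
pole (1 + j332·0.004) = 1 + j1.328 → |·| ≈ 1.6624, ∠ ≈ 53.02°
|T| = 0.0128 · 41.512 / (13.318 · 1.6624) ≈ 0.024
Gain = 20 log₁₀(0.024) ≈ -32.40 dB
∠T = (88.62°) − (85.69° + 53.02°) = -50.09°

ω = 250: -31.0 dB, -41.1°; ω = 332: -32.4 dB, -50.1°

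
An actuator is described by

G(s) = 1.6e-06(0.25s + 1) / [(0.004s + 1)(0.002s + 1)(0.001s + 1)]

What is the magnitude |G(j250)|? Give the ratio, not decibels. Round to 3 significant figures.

At ω = 250 rad/s:
zero (1 + j250·0.25) = 1 + j62.5 → |·| ≈ 62.508, ∠ ≈ 89.08°
pole (1 + j250·0.004) = 1 + j1 → |·| ≈ 1.4142, ∠ ≈ 45.00°
pole (1 + j250·0.002) = 1 + j0.5 → |·| ≈ 1.118, ∠ ≈ 26.57°
pole (1 + j250·0.001) = 1 + j0.25 → |·| ≈ 1.0308, ∠ ≈ 14.04°
|G| = 1.6e-06 · 62.508 / (1.4142 · 1.118 · 1.0308) ≈ 6.1366e-05

6.14e-05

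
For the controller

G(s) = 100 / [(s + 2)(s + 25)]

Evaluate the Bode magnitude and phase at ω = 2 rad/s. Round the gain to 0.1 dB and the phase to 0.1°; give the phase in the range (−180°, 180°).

3.0 dB, -49.6°

At s = jω = j2:
pole (s+2): 2 + j2 → |·| = √(2²+2²) = √8 ≈ 2.8284, ∠ = arctan(2/2) ≈ 45.00°
pole (s+25): 25 + j2 → |·| = √(25²+2²) = √629 ≈ 25.08, ∠ = arctan(2/25) ≈ 4.57°
|G| = 100 / 70.936 ≈ 1.4097
Gain = 20 log₁₀(1.4097) ≈ 2.98 dB
∠G = 0.00° − 49.57° = -49.57°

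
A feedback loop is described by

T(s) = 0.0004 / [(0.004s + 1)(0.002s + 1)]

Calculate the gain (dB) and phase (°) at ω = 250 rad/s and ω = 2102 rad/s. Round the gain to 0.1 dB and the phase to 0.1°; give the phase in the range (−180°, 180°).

At ω = 250 rad/s:
pole (1 + j250·0.004) = 1 + j1 → |·| ≈ 1.4142, ∠ ≈ 45.00°
pole (1 + j250·0.002) = 1 + j0.5 → |·| ≈ 1.118, ∠ ≈ 26.57°
|T| = 0.0004 · 1 / (1.4142 · 1.118) ≈ 0.00025299
Gain = 20 log₁₀(0.00025299) ≈ -71.94 dB
∠T = (0°) − (45.00° + 26.57°) = -71.57°

At ω = 2102 rad/s:
pole (1 + j2102·0.004) = 1 + j8.408 → |·| ≈ 8.4673, ∠ ≈ 83.22°
pole (1 + j2102·0.002) = 1 + j4.204 → |·| ≈ 4.3213, ∠ ≈ 76.62°
|T| = 0.0004 · 1 / (8.4673 · 4.3213) ≈ 1.0932e-05
Gain = 20 log₁₀(1.0932e-05) ≈ -99.23 dB
∠T = (0°) − (83.22° + 76.62°) = -159.84°

ω = 250: -71.9 dB, -71.6°; ω = 2102: -99.2 dB, -159.8°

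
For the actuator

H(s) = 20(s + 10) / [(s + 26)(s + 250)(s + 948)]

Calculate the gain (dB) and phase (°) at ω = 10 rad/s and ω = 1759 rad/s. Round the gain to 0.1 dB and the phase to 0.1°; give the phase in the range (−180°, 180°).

At s = jω = j10:
zero (s+10): 10 + j10 → |·| = √(10²+10²) = √200 ≈ 14.142, ∠ = arctan(10/10) ≈ 45.00°
pole (s+26): 26 + j10 → |·| = √(26²+10²) = √776 ≈ 27.857, ∠ = arctan(10/26) ≈ 21.04°
pole (s+250): 250 + j10 → |·| = √(250²+10²) = √62600 ≈ 250.2, ∠ = arctan(10/250) ≈ 2.29°
pole (s+948): 948 + j10 → |·| = √(948²+10²) = √898804 ≈ 948.05, ∠ = arctan(10/948) ≈ 0.60°
|H| = 20 · 14.142 / 6.6077e+06 ≈ 4.2805e-05
Gain = 20 log₁₀(4.2805e-05) ≈ -87.37 dB
∠H = 45.00° − 23.93° = 21.07°

At s = jω = j1759:
zero (s+10): 10 + j1759 → |·| = √(10²+1759²) = √3094181 ≈ 1759, ∠ = arctan(1759/10) ≈ 89.67°
pole (s+26): 26 + j1759 → |·| = √(26²+1759²) = √3094757 ≈ 1759.2, ∠ = arctan(1759/26) ≈ 89.15°
pole (s+250): 250 + j1759 → |·| = √(250²+1759²) = √3156581 ≈ 1776.7, ∠ = arctan(1759/250) ≈ 81.91°
pole (s+948): 948 + j1759 → |·| = √(948²+1759²) = √3992785 ≈ 1998.2, ∠ = arctan(1759/948) ≈ 61.68°
|H| = 20 · 1759 / 6.2455e+09 ≈ 5.6329e-06
Gain = 20 log₁₀(5.6329e-06) ≈ -104.99 dB
∠H = 89.67° − 232.74° = -143.07°

ω = 10: -87.4 dB, 21.1°; ω = 1759: -105.0 dB, -143.1°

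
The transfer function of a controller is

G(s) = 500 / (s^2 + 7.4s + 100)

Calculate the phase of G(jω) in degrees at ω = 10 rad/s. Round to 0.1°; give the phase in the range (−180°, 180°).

-90.0°

At s = jω = j10:
quadratic: (j10)² + 7.4·j10 + 100 = 0 + j74 → |·| ≈ 74, ∠ ≈ 90.00°
∠G = 0.00° − 90.00° = -90.00°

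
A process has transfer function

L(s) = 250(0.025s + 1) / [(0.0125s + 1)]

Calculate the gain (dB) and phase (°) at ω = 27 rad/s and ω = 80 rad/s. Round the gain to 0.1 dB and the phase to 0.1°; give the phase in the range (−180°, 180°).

At ω = 27 rad/s:
zero (1 + j27·0.025) = 1 + j0.675 → |·| ≈ 1.2065, ∠ ≈ 34.02°
pole (1 + j27·0.0125) = 1 + j0.3375 → |·| ≈ 1.0554, ∠ ≈ 18.65°
|L| = 250 · 1.2065 / (1.0554) ≈ 285.79
Gain = 20 log₁₀(285.79) ≈ 49.12 dB
∠L = (34.02°) − (18.65°) = 15.37°

At ω = 80 rad/s:
zero (1 + j80·0.025) = 1 + j2 → |·| ≈ 2.2361, ∠ ≈ 63.43°
pole (1 + j80·0.0125) = 1 + j1 → |·| ≈ 1.4142, ∠ ≈ 45.00°
|L| = 250 · 2.2361 / (1.4142) ≈ 395.29
Gain = 20 log₁₀(395.29) ≈ 51.94 dB
∠L = (63.43°) − (45.00°) = 18.43°

ω = 27: 49.1 dB, 15.4°; ω = 80: 51.9 dB, 18.4°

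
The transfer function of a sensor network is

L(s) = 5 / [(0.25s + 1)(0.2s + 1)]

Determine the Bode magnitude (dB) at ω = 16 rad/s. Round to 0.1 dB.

At ω = 16 rad/s:
pole (1 + j16·0.25) = 1 + j4 → |·| ≈ 4.1231, ∠ ≈ 75.96°
pole (1 + j16·0.2) = 1 + j3.2 → |·| ≈ 3.3526, ∠ ≈ 72.65°
|L| = 5 · 1 / (4.1231 · 3.3526) ≈ 0.36171
Gain = 20 log₁₀(0.36171) ≈ -8.83 dB

-8.8 dB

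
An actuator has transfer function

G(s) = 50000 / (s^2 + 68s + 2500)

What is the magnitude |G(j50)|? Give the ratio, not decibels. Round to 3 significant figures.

At s = jω = j50:
quadratic: (j50)² + 68·j50 + 2500 = 0 + j3400 → |·| ≈ 3400, ∠ ≈ 90.00°
|G| = 50000 / 3400 ≈ 14.706

14.7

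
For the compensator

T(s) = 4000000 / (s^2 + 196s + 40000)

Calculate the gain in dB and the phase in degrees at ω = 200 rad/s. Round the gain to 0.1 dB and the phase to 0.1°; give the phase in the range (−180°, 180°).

40.2 dB, -90.0°

At s = jω = j200:
quadratic: (j200)² + 196·j200 + 40000 = 0 + j39200 → |·| ≈ 39200, ∠ ≈ 90.00°
|T| = 4000000 / 39200 ≈ 102.04
Gain = 20 log₁₀(102.04) ≈ 40.18 dB
∠T = 0.00° − 90.00° = -90.00°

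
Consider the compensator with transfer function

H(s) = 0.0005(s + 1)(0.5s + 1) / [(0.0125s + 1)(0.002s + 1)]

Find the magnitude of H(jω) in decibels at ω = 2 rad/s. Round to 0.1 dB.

At ω = 2 rad/s:
zero (1 + j2·1) = 1 + j2 → |·| ≈ 2.2361, ∠ ≈ 63.43°
zero (1 + j2·0.5) = 1 + j1 → |·| ≈ 1.4142, ∠ ≈ 45.00°
pole (1 + j2·0.0125) = 1 + j0.025 → |·| ≈ 1.0003, ∠ ≈ 1.43°
pole (1 + j2·0.002) = 1 + j0.004 → |·| ≈ 1, ∠ ≈ 0.23°
|H| = 0.0005 · 2.2361 · 1.4142 / (1.0003 · 1) ≈ 0.0015807
Gain = 20 log₁₀(0.0015807) ≈ -56.02 dB

-56.0 dB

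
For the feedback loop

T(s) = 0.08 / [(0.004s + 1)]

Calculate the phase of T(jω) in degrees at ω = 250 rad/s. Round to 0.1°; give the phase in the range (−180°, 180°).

-45.0°

At ω = 250 rad/s:
pole (1 + j250·0.004) = 1 + j1 → |·| ≈ 1.4142, ∠ ≈ 45.00°
∠T = (0°) − (45.00°) = -45.00°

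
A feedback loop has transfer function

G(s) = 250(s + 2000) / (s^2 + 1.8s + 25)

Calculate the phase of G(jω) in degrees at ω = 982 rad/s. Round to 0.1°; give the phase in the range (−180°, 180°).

-153.7°

At s = jω = j982:
zero (s+2000): 2000 + j982 → |·| = √(2000²+982²) = √4964324 ≈ 2228.1, ∠ = arctan(982/2000) ≈ 26.15°
quadratic: (j982)² + 1.8·j982 + 25 = -964299 + j1767.6 → |·| ≈ 9.643e+05, ∠ ≈ 179.89°
∠G = 26.15° − 179.89° = -153.74°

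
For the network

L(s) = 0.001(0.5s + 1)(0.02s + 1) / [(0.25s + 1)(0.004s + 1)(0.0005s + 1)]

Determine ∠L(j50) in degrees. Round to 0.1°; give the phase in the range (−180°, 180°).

34.5°

At ω = 50 rad/s:
zero (1 + j50·0.5) = 1 + j25 → |·| ≈ 25.02, ∠ ≈ 87.71°
zero (1 + j50·0.02) = 1 + j1 → |·| ≈ 1.4142, ∠ ≈ 45.00°
pole (1 + j50·0.25) = 1 + j12.5 → |·| ≈ 12.54, ∠ ≈ 85.43°
pole (1 + j50·0.004) = 1 + j0.2 → |·| ≈ 1.0198, ∠ ≈ 11.31°
pole (1 + j50·0.0005) = 1 + j0.025 → |·| ≈ 1.0003, ∠ ≈ 1.43°
∠L = (87.71° + 45.00°) − (85.43° + 11.31° + 1.43°) = 34.54°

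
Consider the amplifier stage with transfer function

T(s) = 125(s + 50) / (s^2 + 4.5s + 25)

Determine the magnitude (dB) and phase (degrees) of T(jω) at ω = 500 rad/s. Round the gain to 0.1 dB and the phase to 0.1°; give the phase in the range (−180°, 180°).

-12.0 dB, -95.2°

At s = jω = j500:
zero (s+50): 50 + j500 → |·| = √(50²+500²) = √252500 ≈ 502.49, ∠ = arctan(500/50) ≈ 84.29°
quadratic: (j500)² + 4.5·j500 + 25 = -249975 + j2250 → |·| ≈ 2.4999e+05, ∠ ≈ 179.48°
|T| = 125 · 502.49 / 2.4999e+05 ≈ 0.25126
Gain = 20 log₁₀(0.25126) ≈ -12.00 dB
∠T = 84.29° − 179.48° = -95.19°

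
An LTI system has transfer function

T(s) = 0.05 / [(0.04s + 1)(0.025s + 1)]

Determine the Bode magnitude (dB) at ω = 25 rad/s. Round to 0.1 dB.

-30.5 dB

At ω = 25 rad/s:
pole (1 + j25·0.04) = 1 + j1 → |·| ≈ 1.4142, ∠ ≈ 45.00°
pole (1 + j25·0.025) = 1 + j0.625 → |·| ≈ 1.1792, ∠ ≈ 32.01°
|T| = 0.05 · 1 / (1.4142 · 1.1792) ≈ 0.029983
Gain = 20 log₁₀(0.029983) ≈ -30.46 dB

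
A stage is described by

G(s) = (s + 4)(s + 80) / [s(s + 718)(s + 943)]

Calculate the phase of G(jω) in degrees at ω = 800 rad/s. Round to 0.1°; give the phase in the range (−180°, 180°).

At s = jω = j800:
zero (s+4): 4 + j800 → |·| = √(4²+800²) = √640016 ≈ 800.01, ∠ = arctan(800/4) ≈ 89.71°
zero (s+80): 80 + j800 → |·| = √(80²+800²) = √646400 ≈ 803.99, ∠ = arctan(800/80) ≈ 84.29°
pole (s+718): 718 + j800 → |·| = √(718²+800²) = √1155524 ≈ 1075, ∠ = arctan(800/718) ≈ 48.09°
pole (s+943): 943 + j800 → |·| = √(943²+800²) = √1529249 ≈ 1236.6, ∠ = arctan(800/943) ≈ 40.31°
pole at origin: |s| = 800, ∠ = 90.00° (in denominator)
∠G = 174.00° − 178.40° = -4.40°

-4.4°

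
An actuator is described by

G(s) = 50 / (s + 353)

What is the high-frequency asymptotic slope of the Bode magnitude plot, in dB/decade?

-20 dB/decade

Each pole contributes −20 dB/decade at high frequency; each zero contributes +20 dB/decade.
Net: 0 zero(s) − 1 pole(s) → -20 dB/decade.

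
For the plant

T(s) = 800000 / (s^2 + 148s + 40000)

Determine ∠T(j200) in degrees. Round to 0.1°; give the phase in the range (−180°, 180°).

-90.0°

At s = jω = j200:
quadratic: (j200)² + 148·j200 + 40000 = 0 + j29600 → |·| ≈ 29600, ∠ ≈ 90.00°
∠T = 0.00° − 90.00° = -90.00°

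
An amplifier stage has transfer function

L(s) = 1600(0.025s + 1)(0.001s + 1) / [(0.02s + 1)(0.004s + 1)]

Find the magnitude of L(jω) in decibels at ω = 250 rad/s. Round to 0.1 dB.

63.2 dB

At ω = 250 rad/s:
zero (1 + j250·0.025) = 1 + j6.25 → |·| ≈ 6.3295, ∠ ≈ 80.91°
zero (1 + j250·0.001) = 1 + j0.25 → |·| ≈ 1.0308, ∠ ≈ 14.04°
pole (1 + j250·0.02) = 1 + j5 → |·| ≈ 5.099, ∠ ≈ 78.69°
pole (1 + j250·0.004) = 1 + j1 → |·| ≈ 1.4142, ∠ ≈ 45.00°
|L| = 1600 · 6.3295 · 1.0308 / (5.099 · 1.4142) ≈ 1447.7
Gain = 20 log₁₀(1447.7) ≈ 63.21 dB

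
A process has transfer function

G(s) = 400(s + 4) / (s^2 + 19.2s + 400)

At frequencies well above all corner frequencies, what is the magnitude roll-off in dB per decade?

-20 dB/decade

Each pole contributes −20 dB/decade at high frequency; each zero contributes +20 dB/decade.
Net: 1 zero(s) − 2 pole(s) → -20 dB/decade.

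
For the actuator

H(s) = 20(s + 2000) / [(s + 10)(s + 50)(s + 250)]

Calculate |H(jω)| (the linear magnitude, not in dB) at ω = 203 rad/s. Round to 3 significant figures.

0.00294

At s = jω = j203:
zero (s+2000): 2000 + j203 → |·| = √(2000²+203²) = √4041209 ≈ 2010.3, ∠ = arctan(203/2000) ≈ 5.80°
pole (s+10): 10 + j203 → |·| = √(10²+203²) = √41309 ≈ 203.25, ∠ = arctan(203/10) ≈ 87.18°
pole (s+50): 50 + j203 → |·| = √(50²+203²) = √43709 ≈ 209.07, ∠ = arctan(203/50) ≈ 76.16°
pole (s+250): 250 + j203 → |·| = √(250²+203²) = √103709 ≈ 322.04, ∠ = arctan(203/250) ≈ 39.08°
|H| = 20 · 2010.3 / 1.3685e+07 ≈ 0.002938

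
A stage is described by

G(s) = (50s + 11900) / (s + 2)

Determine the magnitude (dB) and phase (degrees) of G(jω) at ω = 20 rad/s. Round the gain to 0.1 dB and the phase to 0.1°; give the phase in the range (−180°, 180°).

Substitute s = j20:
Numerator: 50(j20) + 11900 = 11900 + j1000
Denominator: (j20) + 2 = 2 + j20
|N| = √(11900² + 1000²) ≈ 11942, ∠N ≈ 4.80°
|D| = √(2² + 20²) ≈ 20.1, ∠D ≈ 84.29°
|G| = 11942 / 20.1 ≈ 594.13
Gain = 20 log₁₀(594.13) ≈ 55.48 dB
∠G = 4.80° − 84.29° = -79.49°

55.5 dB, -79.5°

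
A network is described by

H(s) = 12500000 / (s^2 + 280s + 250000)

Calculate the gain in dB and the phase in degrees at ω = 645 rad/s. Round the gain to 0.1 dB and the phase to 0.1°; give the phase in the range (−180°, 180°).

At s = jω = j645:
quadratic: (j645)² + 280·j645 + 250000 = -166025 + j180600 → |·| ≈ 2.4532e+05, ∠ ≈ 132.59°
|H| = 12500000 / 2.4532e+05 ≈ 50.954
Gain = 20 log₁₀(50.954) ≈ 34.14 dB
∠H = 0.00° − 132.59° = -132.59°

34.1 dB, -132.6°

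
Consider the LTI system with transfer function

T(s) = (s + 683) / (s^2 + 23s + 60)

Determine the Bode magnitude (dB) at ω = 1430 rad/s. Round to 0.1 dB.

Substitute s = j1430:
Numerator: (j1430) + 683 = 683 + j1430
Denominator: (j1430)^2 + 23(j1430) + 60 = -2044840 + j32890
|N| = √(683² + 1430²) ≈ 1584.7, ∠N ≈ 64.47°
|D| = √(2044840² + 32890²) ≈ 2.0451e+06, ∠D ≈ 179.08°
|T| = 1584.7 / 2.0451e+06 ≈ 0.00077488
Gain = 20 log₁₀(0.00077488) ≈ -62.22 dB

-62.2 dB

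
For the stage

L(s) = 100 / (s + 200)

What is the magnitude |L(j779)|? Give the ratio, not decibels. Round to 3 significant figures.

0.124

At s = jω = j779:
pole (s+200): 200 + j779 → |·| = √(200²+779²) = √646841 ≈ 804.26, ∠ = arctan(779/200) ≈ 75.60°
|L| = 100 / 804.26 ≈ 0.12434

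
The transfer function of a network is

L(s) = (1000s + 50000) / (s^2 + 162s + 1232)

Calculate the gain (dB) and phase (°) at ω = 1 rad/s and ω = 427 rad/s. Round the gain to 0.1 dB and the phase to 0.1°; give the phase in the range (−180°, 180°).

Substitute s = j1:
Numerator: 1000(j1) + 50000 = 50000 + j1000
Denominator: (j1)^2 + 162(j1) + 1232 = 1231 + j162
|N| = √(50000² + 1000²) ≈ 50010, ∠N ≈ 1.15°
|D| = √(1231² + 162²) ≈ 1241.6, ∠D ≈ 7.50°
|L| = 50010 / 1241.6 ≈ 40.279
Gain = 20 log₁₀(40.279) ≈ 32.10 dB
∠L = 1.15° − 7.50° = -6.35°

Substitute s = j427:
Numerator: 1000(j427) + 50000 = 50000 + j427000
Denominator: (j427)^2 + 162(j427) + 1232 = -181097 + j69174
|N| = √(50000² + 427000²) ≈ 4.2992e+05, ∠N ≈ 83.32°
|D| = √(181097² + 69174²) ≈ 1.9386e+05, ∠D ≈ 159.09°
|L| = 4.2992e+05 / 1.9386e+05 ≈ 2.2177
Gain = 20 log₁₀(2.2177) ≈ 6.92 dB
∠L = 83.32° − 159.09° = -75.77°

ω = 1: 32.1 dB, -6.4°; ω = 427: 6.9 dB, -75.8°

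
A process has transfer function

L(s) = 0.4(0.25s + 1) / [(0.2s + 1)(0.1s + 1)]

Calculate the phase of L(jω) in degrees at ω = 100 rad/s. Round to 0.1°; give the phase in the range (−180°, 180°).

-83.7°

At ω = 100 rad/s:
zero (1 + j100·0.25) = 1 + j25 → |·| ≈ 25.02, ∠ ≈ 87.71°
pole (1 + j100·0.2) = 1 + j20 → |·| ≈ 20.025, ∠ ≈ 87.14°
pole (1 + j100·0.1) = 1 + j10 → |·| ≈ 10.05, ∠ ≈ 84.29°
∠L = (87.71°) − (87.14° + 84.29°) = -83.72°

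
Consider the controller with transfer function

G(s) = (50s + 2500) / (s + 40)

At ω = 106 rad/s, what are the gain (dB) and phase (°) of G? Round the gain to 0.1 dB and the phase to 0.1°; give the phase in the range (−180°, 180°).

34.3 dB, -4.6°

Substitute s = j106:
Numerator: 50(j106) + 2500 = 2500 + j5300
Denominator: (j106) + 40 = 40 + j106
|N| = √(2500² + 5300²) ≈ 5860, ∠N ≈ 64.75°
|D| = √(40² + 106²) ≈ 113.3, ∠D ≈ 69.33°
|G| = 5860 / 113.3 ≈ 51.721
Gain = 20 log₁₀(51.721) ≈ 34.27 dB
∠G = 64.75° − 69.33° = -4.58°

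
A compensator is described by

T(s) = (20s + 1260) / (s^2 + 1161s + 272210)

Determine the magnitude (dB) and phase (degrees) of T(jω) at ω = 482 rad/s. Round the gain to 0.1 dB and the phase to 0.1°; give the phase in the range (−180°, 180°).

Substitute s = j482:
Numerator: 20(j482) + 1260 = 1260 + j9640
Denominator: (j482)^2 + 1161(j482) + 272210 = 39886 + j559602
|N| = √(1260² + 9640²) ≈ 9722, ∠N ≈ 82.55°
|D| = √(39886² + 559602²) ≈ 5.6102e+05, ∠D ≈ 85.92°
|T| = 9722 / 5.6102e+05 ≈ 0.017329
Gain = 20 log₁₀(0.017329) ≈ -35.22 dB
∠T = 82.55° − 85.92° = -3.37°

-35.2 dB, -3.4°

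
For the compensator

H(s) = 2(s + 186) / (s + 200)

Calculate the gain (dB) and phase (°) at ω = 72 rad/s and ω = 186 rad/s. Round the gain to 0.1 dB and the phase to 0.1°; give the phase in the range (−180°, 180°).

At s = jω = j72:
zero (s+186): 186 + j72 → |·| = √(186²+72²) = √39780 ≈ 199.45, ∠ = arctan(72/186) ≈ 21.16°
pole (s+200): 200 + j72 → |·| = √(200²+72²) = √45184 ≈ 212.57, ∠ = arctan(72/200) ≈ 19.80°
|H| = 2 · 199.45 / 212.57 ≈ 1.8766
Gain = 20 log₁₀(1.8766) ≈ 5.47 dB
∠H = 21.16° − 19.80° = 1.36°

At s = jω = j186:
zero (s+186): 186 + j186 → |·| = √(186²+186²) = √69192 ≈ 263.04, ∠ = arctan(186/186) ≈ 45.00°
pole (s+200): 200 + j186 → |·| = √(200²+186²) = √74596 ≈ 273.12, ∠ = arctan(186/200) ≈ 42.92°
|H| = 2 · 263.04 / 273.12 ≈ 1.9262
Gain = 20 log₁₀(1.9262) ≈ 5.69 dB
∠H = 45.00° − 42.92° = 2.08°

ω = 72: 5.5 dB, 1.4°; ω = 186: 5.7 dB, 2.1°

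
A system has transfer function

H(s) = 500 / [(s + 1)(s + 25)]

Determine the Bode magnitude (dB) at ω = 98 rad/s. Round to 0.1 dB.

At s = jω = j98:
pole (s+1): 1 + j98 → |·| = √(1²+98²) = √9605 ≈ 98.005, ∠ = arctan(98/1) ≈ 89.42°
pole (s+25): 25 + j98 → |·| = √(25²+98²) = √10229 ≈ 101.14, ∠ = arctan(98/25) ≈ 75.69°
|H| = 500 / 9912.2 ≈ 0.050443
Gain = 20 log₁₀(0.050443) ≈ -25.94 dB

-25.9 dB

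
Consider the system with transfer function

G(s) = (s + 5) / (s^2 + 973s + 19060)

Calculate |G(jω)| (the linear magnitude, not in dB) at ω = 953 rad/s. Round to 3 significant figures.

0.000742

Substitute s = j953:
Numerator: (j953) + 5 = 5 + j953
Denominator: (j953)^2 + 973(j953) + 19060 = -889149 + j927269
|N| = √(5² + 953²) ≈ 953.01, ∠N ≈ 89.70°
|D| = √(889149² + 927269²) ≈ 1.2847e+06, ∠D ≈ 133.80°
|G| = 953.01 / 1.2847e+06 ≈ 0.00074182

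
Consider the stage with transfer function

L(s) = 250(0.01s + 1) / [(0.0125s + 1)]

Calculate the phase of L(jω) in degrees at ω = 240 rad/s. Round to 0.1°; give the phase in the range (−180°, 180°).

-4.2°

At ω = 240 rad/s:
zero (1 + j240·0.01) = 1 + j2.4 → |·| ≈ 2.6, ∠ ≈ 67.38°
pole (1 + j240·0.0125) = 1 + j3 → |·| ≈ 3.1623, ∠ ≈ 71.57°
∠L = (67.38°) − (71.57°) = -4.19°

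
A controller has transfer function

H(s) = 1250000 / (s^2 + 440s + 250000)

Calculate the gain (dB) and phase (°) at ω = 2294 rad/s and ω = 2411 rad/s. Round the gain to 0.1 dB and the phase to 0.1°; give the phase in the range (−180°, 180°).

ω = 2294: -12.2 dB, -168.6°; ω = 2411: -13.1 dB, -169.2°

At s = jω = j2294:
quadratic: (j2294)² + 440·j2294 + 250000 = -5012436 + j1009360 → |·| ≈ 5.1131e+06, ∠ ≈ 168.61°
|H| = 1250000 / 5.1131e+06 ≈ 0.24447
Gain = 20 log₁₀(0.24447) ≈ -12.24 dB
∠H = 0.00° − 168.61° = -168.61°

At s = jω = j2411:
quadratic: (j2411)² + 440·j2411 + 250000 = -5562921 + j1060840 → |·| ≈ 5.6632e+06, ∠ ≈ 169.20°
|H| = 1250000 / 5.6632e+06 ≈ 0.22072
Gain = 20 log₁₀(0.22072) ≈ -13.12 dB
∠H = 0.00° − 169.20° = -169.20°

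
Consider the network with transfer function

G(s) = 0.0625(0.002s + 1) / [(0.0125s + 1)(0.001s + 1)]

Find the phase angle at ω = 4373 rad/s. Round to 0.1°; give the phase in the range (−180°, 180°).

At ω = 4373 rad/s:
zero (1 + j4373·0.002) = 1 + j8.746 → |·| ≈ 8.803, ∠ ≈ 83.48°
pole (1 + j4373·0.0125) = 1 + j54.6625 → |·| ≈ 54.672, ∠ ≈ 88.95°
pole (1 + j4373·0.001) = 1 + j4.373 → |·| ≈ 4.4859, ∠ ≈ 77.12°
∠G = (83.48°) − (88.95° + 77.12°) = -82.59°

-82.6°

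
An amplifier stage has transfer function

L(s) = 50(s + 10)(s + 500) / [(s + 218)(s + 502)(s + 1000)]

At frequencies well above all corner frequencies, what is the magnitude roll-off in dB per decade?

Each pole contributes −20 dB/decade at high frequency; each zero contributes +20 dB/decade.
Net: 2 zero(s) − 3 pole(s) → -20 dB/decade.

-20 dB/decade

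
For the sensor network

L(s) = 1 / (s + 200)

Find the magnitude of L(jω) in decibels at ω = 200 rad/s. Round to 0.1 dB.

-49.0 dB

Substitute s = j200:
Numerator: 1 = 1 + j0
Denominator: (j200) + 200 = 200 + j200
|N| = √(1² + 0²) ≈ 1, ∠N ≈ 0.00°
|D| = √(200² + 200²) ≈ 282.84, ∠D ≈ 45.00°
|L| = 1 / 282.84 ≈ 0.0035356
Gain = 20 log₁₀(0.0035356) ≈ -49.03 dB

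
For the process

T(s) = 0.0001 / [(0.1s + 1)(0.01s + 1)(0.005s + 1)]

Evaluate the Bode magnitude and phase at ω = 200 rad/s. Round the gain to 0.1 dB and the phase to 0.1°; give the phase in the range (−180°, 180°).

At ω = 200 rad/s:
pole (1 + j200·0.1) = 1 + j20 → |·| ≈ 20.025, ∠ ≈ 87.14°
pole (1 + j200·0.01) = 1 + j2 → |·| ≈ 2.2361, ∠ ≈ 63.43°
pole (1 + j200·0.005) = 1 + j1 → |·| ≈ 1.4142, ∠ ≈ 45.00°
|T| = 0.0001 · 1 / (20.025 · 2.2361 · 1.4142) ≈ 1.5792e-06
Gain = 20 log₁₀(1.5792e-06) ≈ -116.03 dB
∠T = (0°) − (87.14° + 63.43° + 45.00°) = -195.57° ≡ 164.43° (principal value)

-116.0 dB, 164.4°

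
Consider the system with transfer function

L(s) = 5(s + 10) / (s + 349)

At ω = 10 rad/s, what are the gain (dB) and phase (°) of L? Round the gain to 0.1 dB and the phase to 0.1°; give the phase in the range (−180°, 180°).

At s = jω = j10:
zero (s+10): 10 + j10 → |·| = √(10²+10²) = √200 ≈ 14.142, ∠ = arctan(10/10) ≈ 45.00°
pole (s+349): 349 + j10 → |·| = √(349²+10²) = √121901 ≈ 349.14, ∠ = arctan(10/349) ≈ 1.64°
|L| = 5 · 14.142 / 349.14 ≈ 0.20253
Gain = 20 log₁₀(0.20253) ≈ -13.87 dB
∠L = 45.00° − 1.64° = 43.36°

-13.9 dB, 43.4°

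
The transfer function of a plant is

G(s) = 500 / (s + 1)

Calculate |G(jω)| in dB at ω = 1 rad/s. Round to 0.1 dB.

Substitute s = j1:
Numerator: 500 = 500 + j0
Denominator: (j1) + 1 = 1 + j1
|N| = √(500² + 0²) ≈ 500, ∠N ≈ 0.00°
|D| = √(1² + 1²) ≈ 1.4142, ∠D ≈ 45.00°
|G| = 500 / 1.4142 ≈ 353.56
Gain = 20 log₁₀(353.56) ≈ 50.97 dB

51.0 dB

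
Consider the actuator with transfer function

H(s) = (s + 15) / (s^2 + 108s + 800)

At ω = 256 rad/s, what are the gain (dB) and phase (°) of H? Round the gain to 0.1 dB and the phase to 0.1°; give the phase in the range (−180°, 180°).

-48.8 dB, -70.2°

Substitute s = j256:
Numerator: (j256) + 15 = 15 + j256
Denominator: (j256)^2 + 108(j256) + 800 = -64736 + j27648
|N| = √(15² + 256²) ≈ 256.44, ∠N ≈ 86.65°
|D| = √(64736² + 27648²) ≈ 70393, ∠D ≈ 156.87°
|H| = 256.44 / 70393 ≈ 0.003643
Gain = 20 log₁₀(0.003643) ≈ -48.77 dB
∠H = 86.65° − 156.87° = -70.22°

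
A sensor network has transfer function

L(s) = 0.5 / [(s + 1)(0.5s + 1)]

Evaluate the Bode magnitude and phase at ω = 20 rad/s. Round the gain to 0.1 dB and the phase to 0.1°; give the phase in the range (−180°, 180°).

-52.1 dB, -171.4°

At ω = 20 rad/s:
pole (1 + j20·1) = 1 + j20 → |·| ≈ 20.025, ∠ ≈ 87.14°
pole (1 + j20·0.5) = 1 + j10 → |·| ≈ 10.05, ∠ ≈ 84.29°
|L| = 0.5 · 1 / (20.025 · 10.05) ≈ 0.0024845
Gain = 20 log₁₀(0.0024845) ≈ -52.10 dB
∠L = (0°) − (87.14° + 84.29°) = -171.43°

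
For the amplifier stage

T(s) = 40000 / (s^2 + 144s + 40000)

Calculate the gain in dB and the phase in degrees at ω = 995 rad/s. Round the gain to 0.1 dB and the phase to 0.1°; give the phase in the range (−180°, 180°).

-27.6 dB, -171.4°

At s = jω = j995:
quadratic: (j995)² + 144·j995 + 40000 = -950025 + j143280 → |·| ≈ 9.6077e+05, ∠ ≈ 171.42°
|T| = 40000 / 9.6077e+05 ≈ 0.041633
Gain = 20 log₁₀(0.041633) ≈ -27.61 dB
∠T = 0.00° − 171.42° = -171.42°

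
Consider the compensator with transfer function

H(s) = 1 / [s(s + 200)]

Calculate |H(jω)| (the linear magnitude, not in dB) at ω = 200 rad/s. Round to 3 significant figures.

1.77e-05

At s = jω = j200:
pole (s+200): 200 + j200 → |·| = √(200²+200²) = √80000 ≈ 282.84, ∠ = arctan(200/200) ≈ 45.00°
pole at origin: |s| = 200, ∠ = 90.00° (in denominator)
|H| = 1 / 56568 ≈ 1.7678e-05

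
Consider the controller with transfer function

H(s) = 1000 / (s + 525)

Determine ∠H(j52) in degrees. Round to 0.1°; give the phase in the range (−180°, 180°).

-5.7°

Substitute s = j52:
Numerator: 1000 = 1000 + j0
Denominator: (j52) + 525 = 525 + j52
|N| = √(1000² + 0²) ≈ 1000, ∠N ≈ 0.00°
|D| = √(525² + 52²) ≈ 527.57, ∠D ≈ 5.66°
∠H = 0.00° − 5.66° = -5.66°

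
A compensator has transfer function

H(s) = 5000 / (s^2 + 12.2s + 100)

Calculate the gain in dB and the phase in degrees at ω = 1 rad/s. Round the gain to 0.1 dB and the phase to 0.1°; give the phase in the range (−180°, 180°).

34.0 dB, -7.0°

At s = jω = j1:
quadratic: (j1)² + 12.2·j1 + 100 = 99 + j12.2 → |·| ≈ 99.749, ∠ ≈ 7.03°
|H| = 5000 / 99.749 ≈ 50.126
Gain = 20 log₁₀(50.126) ≈ 34.00 dB
∠H = 0.00° − 7.03° = -7.03°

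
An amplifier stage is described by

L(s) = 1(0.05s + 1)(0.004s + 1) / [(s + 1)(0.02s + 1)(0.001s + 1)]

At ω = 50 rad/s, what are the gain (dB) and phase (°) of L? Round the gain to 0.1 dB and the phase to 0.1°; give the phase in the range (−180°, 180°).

-28.2 dB, -57.2°

At ω = 50 rad/s:
zero (1 + j50·0.05) = 1 + j2.5 → |·| ≈ 2.6926, ∠ ≈ 68.20°
zero (1 + j50·0.004) = 1 + j0.2 → |·| ≈ 1.0198, ∠ ≈ 11.31°
pole (1 + j50·1) = 1 + j50 → |·| ≈ 50.01, ∠ ≈ 88.85°
pole (1 + j50·0.02) = 1 + j1 → |·| ≈ 1.4142, ∠ ≈ 45.00°
pole (1 + j50·0.001) = 1 + j0.05 → |·| ≈ 1.0012, ∠ ≈ 2.86°
|L| = 1 · 2.6926 · 1.0198 / (50.01 · 1.4142 · 1.0012) ≈ 0.038779
Gain = 20 log₁₀(0.038779) ≈ -28.23 dB
∠L = (68.20° + 11.31°) − (88.85° + 45.00° + 2.86°) = -57.20°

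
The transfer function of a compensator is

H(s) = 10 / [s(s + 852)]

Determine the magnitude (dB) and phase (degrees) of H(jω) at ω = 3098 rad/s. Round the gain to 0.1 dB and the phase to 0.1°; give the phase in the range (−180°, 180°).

At s = jω = j3098:
pole (s+852): 852 + j3098 → |·| = √(852²+3098²) = √10323508 ≈ 3213, ∠ = arctan(3098/852) ≈ 74.62°
pole at origin: |s| = 3098, ∠ = 90.00° (in denominator)
|H| = 10 / 9.9539e+06 ≈ 1.0046e-06
Gain = 20 log₁₀(1.0046e-06) ≈ -119.96 dB
∠H = 0.00° − 164.62° = -164.62°

-120.0 dB, -164.6°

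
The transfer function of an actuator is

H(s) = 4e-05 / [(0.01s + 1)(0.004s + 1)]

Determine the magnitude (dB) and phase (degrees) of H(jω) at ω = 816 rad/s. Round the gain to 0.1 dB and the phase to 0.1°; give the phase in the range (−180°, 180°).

At ω = 816 rad/s:
pole (1 + j816·0.01) = 1 + j8.16 → |·| ≈ 8.221, ∠ ≈ 83.01°
pole (1 + j816·0.004) = 1 + j3.264 → |·| ≈ 3.4138, ∠ ≈ 72.97°
|H| = 4e-05 · 1 / (8.221 · 3.4138) ≈ 1.4253e-06
Gain = 20 log₁₀(1.4253e-06) ≈ -116.92 dB
∠H = (0°) − (83.01° + 72.97°) = -155.98°

-116.9 dB, -156.0°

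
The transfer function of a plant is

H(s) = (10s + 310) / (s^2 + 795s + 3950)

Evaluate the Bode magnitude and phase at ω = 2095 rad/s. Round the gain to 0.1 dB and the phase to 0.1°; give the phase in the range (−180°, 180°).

-47.0 dB, -70.1°

Substitute s = j2095:
Numerator: 10(j2095) + 310 = 310 + j20950
Denominator: (j2095)^2 + 795(j2095) + 3950 = -4385075 + j1665525
|N| = √(310² + 20950²) ≈ 20952, ∠N ≈ 89.15°
|D| = √(4385075² + 1665525²) ≈ 4.6907e+06, ∠D ≈ 159.20°
|H| = 20952 / 4.6907e+06 ≈ 0.0044667
Gain = 20 log₁₀(0.0044667) ≈ -47.00 dB
∠H = 89.15° − 159.20° = -70.05°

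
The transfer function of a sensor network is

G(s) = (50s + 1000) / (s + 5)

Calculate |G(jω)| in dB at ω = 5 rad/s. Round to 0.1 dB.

43.3 dB

Substitute s = j5:
Numerator: 50(j5) + 1000 = 1000 + j250
Denominator: (j5) + 5 = 5 + j5
|N| = √(1000² + 250²) ≈ 1030.8, ∠N ≈ 14.04°
|D| = √(5² + 5²) ≈ 7.0711, ∠D ≈ 45.00°
|G| = 1030.8 / 7.0711 ≈ 145.78
Gain = 20 log₁₀(145.78) ≈ 43.27 dB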